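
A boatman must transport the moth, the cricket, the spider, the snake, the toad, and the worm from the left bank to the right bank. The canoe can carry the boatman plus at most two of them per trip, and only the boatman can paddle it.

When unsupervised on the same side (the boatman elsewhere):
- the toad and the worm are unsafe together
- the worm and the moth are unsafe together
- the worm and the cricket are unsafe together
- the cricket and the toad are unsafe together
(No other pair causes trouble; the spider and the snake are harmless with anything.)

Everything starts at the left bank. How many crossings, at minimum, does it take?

Counting alone: the boatman can take at most 2 across per trip to the right bank, so moving all 6 needs at least 3 loaded trips out, with a return between consecutive ones — at least 5 crossings.
The safety rule pushes this higher. Following every safe sequence of crossings, the most of the 6 that can be at the right bank as the canoe arrives there on crossings 5, 7 is 4, 5 respectively — never all 6.
So no plan with fewer than 9 crossings exists, and this one achieves 9:
1. Boatman goes to the right bank with the cricket and the worm.  [the left bank: the moth, the snake, the spider, the toad | the right bank: the cricket, the worm]
2. Boatman goes back to the left bank with the cricket.  [the left bank: the cricket, the moth, the snake, the spider, the toad | the right bank: the worm]
3. Boatman goes to the right bank with the cricket and the moth.  [the left bank: the snake, the spider, the toad | the right bank: the cricket, the moth, the worm]
4. Boatman goes back to the left bank with the worm.  [the left bank: the snake, the spider, the toad, the worm | the right bank: the cricket, the moth]
5. Boatman goes to the right bank with the spider and the toad.  [the left bank: the snake, the worm | the right bank: the cricket, the moth, the spider, the toad]
6. Boatman goes back to the left bank with the cricket.  [the left bank: the cricket, the snake, the worm | the right bank: the moth, the spider, the toad]
7. Boatman goes to the right bank with the cricket and the snake.  [the left bank: the worm | the right bank: the cricket, the moth, the snake, the spider, the toad]
8. Boatman goes back to the left bank with the cricket.  [the left bank: the cricket, the worm | the right bank: the moth, the snake, the spider, the toad]
9. Boatman goes to the right bank with the cricket and the worm.  [the left bank: — | the right bank: the cricket, the moth, the snake, the spider, the toad, the worm]

9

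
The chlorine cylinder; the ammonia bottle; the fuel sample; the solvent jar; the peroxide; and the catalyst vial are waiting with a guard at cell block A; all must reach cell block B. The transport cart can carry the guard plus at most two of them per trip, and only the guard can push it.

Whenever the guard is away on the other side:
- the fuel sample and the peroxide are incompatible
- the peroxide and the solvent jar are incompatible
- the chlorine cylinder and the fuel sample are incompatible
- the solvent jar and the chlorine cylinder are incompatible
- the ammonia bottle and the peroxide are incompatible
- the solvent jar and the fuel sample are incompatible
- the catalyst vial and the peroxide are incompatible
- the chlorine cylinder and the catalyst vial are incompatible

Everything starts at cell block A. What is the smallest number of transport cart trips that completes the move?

Whatever the first load, the items left behind include a forbidden pair without the guard. No opening move is safe, so no plan exists.

impossible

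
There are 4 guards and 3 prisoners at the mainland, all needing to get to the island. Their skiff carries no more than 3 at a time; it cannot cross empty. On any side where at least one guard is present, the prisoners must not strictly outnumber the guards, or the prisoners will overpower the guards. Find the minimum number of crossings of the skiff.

5

Counting alone: each trip to the island takes at most 3 across and each return brings at least 1 back, so after t trips out (and t−1 returns) at most 3t − (t−1) of the 7 are across; that first reaches 7 at t = 3, so at least 5 crossings are needed.
The plan below uses exactly 5 crossings, so it is optimal:
1. 3 prisoners → the island.  (the mainland: 4G 0P; the island: 0G 3P)
2. 1 prisoner ← the mainland.  (the mainland: 4G 1P; the island: 0G 2P)
3. 3 guards → the island.  (the mainland: 1G 1P; the island: 3G 2P)
4. 1 guard ← the mainland.  (the mainland: 2G 1P; the island: 2G 2P)
5. 2 guards and 1 prisoner → the island.  (the mainland: 0G 0P; the island: 4G 3P)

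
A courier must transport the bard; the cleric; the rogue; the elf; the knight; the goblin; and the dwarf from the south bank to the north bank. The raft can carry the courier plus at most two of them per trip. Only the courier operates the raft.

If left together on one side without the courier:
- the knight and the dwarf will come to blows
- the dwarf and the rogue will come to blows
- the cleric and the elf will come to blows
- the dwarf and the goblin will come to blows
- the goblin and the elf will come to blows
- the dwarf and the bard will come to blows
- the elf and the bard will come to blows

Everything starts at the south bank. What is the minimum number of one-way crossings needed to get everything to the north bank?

Counting alone: the courier can take at most 2 across per trip to the north bank, so moving all 7 needs at least 4 loaded trips out, with a return between consecutive ones — at least 7 crossings.
The safety rule pushes this higher. Following every safe sequence of crossings, the most of the 7 that can be at the north bank as the raft arrives there on crossing 7 is 6 — never all 7.
So no plan with fewer than 9 crossings exists, and this one achieves 9:
1. Courier goes to the north bank with the dwarf and the elf.  [the south bank: the bard, the cleric, the goblin, the knight, the rogue | the north bank: the dwarf, the elf]
2. Courier goes back to the south bank alone.  [the south bank: the bard, the cleric, the goblin, the knight, the rogue | the north bank: the dwarf, the elf]
3. Courier goes to the north bank with the cleric.  [the south bank: the bard, the goblin, the knight, the rogue | the north bank: the cleric, the dwarf, the elf]
4. Courier goes back to the south bank with the elf.  [the south bank: the bard, the elf, the goblin, the knight, the rogue | the north bank: the cleric, the dwarf]
5. Courier goes to the north bank with the bard and the goblin.  [the south bank: the elf, the knight, the rogue | the north bank: the bard, the cleric, the dwarf, the goblin]
6. Courier goes back to the south bank with the dwarf.  [the south bank: the dwarf, the elf, the knight, the rogue | the north bank: the bard, the cleric, the goblin]
7. Courier goes to the north bank with the knight and the rogue.  [the south bank: the dwarf, the elf | the north bank: the bard, the cleric, the goblin, the knight, the rogue]
8. Courier goes back to the south bank alone.  [the south bank: the dwarf, the elf | the north bank: the bard, the cleric, the goblin, the knight, the rogue]
9. Courier goes to the north bank with the dwarf and the elf.  [the south bank: — | the north bank: the bard, the cleric, the dwarf, the elf, the goblin, the knight, the rogue]

9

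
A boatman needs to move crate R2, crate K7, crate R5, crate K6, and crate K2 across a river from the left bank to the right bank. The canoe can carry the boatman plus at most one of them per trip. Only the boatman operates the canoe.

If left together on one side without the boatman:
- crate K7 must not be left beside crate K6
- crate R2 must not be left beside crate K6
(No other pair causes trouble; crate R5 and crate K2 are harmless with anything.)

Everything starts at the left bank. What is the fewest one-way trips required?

11

Counting alone: the boatman can take at most 1 across per trip to the right bank, so moving all 5 needs at least 5 loaded trips out, with a return between consecutive ones — at least 9 crossings.
The safety rule pushes this higher. Following every safe sequence of crossings, the most of the 5 that can be at the right bank as the canoe arrives there on crossing 9 is 4 — never all 5.
So no plan with fewer than 11 crossings exists, and this one achieves 11:
1. Boatman goes to the right bank with crate K6.  [the left bank: crate K2, crate K7, crate R2, crate R5 | the right bank: crate K6]
2. Boatman goes back to the left bank alone.  [the left bank: crate K2, crate K7, crate R2, crate R5 | the right bank: crate K6]
3. Boatman goes to the right bank with crate R2.  [the left bank: crate K2, crate K7, crate R5 | the right bank: crate K6, crate R2]
4. Boatman goes back to the left bank with crate K6.  [the left bank: crate K2, crate K6, crate K7, crate R5 | the right bank: crate R2]
5. Boatman goes to the right bank with crate K7.  [the left bank: crate K2, crate K6, crate R5 | the right bank: crate K7, crate R2]
6. Boatman goes back to the left bank alone.  [the left bank: crate K2, crate K6, crate R5 | the right bank: crate K7, crate R2]
7. Boatman goes to the right bank with crate R5.  [the left bank: crate K2, crate K6 | the right bank: crate K7, crate R2, crate R5]
8. Boatman goes back to the left bank alone.  [the left bank: crate K2, crate K6 | the right bank: crate K7, crate R2, crate R5]
9. Boatman goes to the right bank with crate K2.  [the left bank: crate K6 | the right bank: crate K2, crate K7, crate R2, crate R5]
10. Boatman goes back to the left bank alone.  [the left bank: crate K6 | the right bank: crate K2, crate K7, crate R2, crate R5]
11. Boatman goes to the right bank with crate K6.  [the left bank: — | the right bank: crate K2, crate K6, crate K7, crate R2, crate R5]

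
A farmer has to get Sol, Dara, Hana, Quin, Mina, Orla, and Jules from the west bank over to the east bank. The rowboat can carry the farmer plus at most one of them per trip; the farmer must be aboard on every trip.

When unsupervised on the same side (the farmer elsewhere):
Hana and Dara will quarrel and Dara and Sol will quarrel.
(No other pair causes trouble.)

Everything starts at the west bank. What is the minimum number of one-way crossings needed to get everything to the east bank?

15

Counting alone: the farmer can take at most 1 across per trip to the east bank, so moving all 7 needs at least 7 loaded trips out, with a return between consecutive ones — at least 13 crossings.
The safety rule pushes this higher. Following every safe sequence of crossings, the most of the 7 that can be at the east bank as the rowboat arrives there on crossing 13 is 6 — never all 7.
So no plan with fewer than 15 crossings exists, and this one achieves 15:
1. Farmer goes to the east bank with Dara.  [the west bank: Hana, Jules, Mina, Orla, Quin, Sol | the east bank: Dara]
2. Farmer goes back to the west bank alone.  [the west bank: Hana, Jules, Mina, Orla, Quin, Sol | the east bank: Dara]
3. Farmer goes to the east bank with Sol.  [the west bank: Hana, Jules, Mina, Orla, Quin | the east bank: Dara, Sol]
4. Farmer goes back to the west bank with Dara.  [the west bank: Dara, Hana, Jules, Mina, Orla, Quin | the east bank: Sol]
5. Farmer goes to the east bank with Hana.  [the west bank: Dara, Jules, Mina, Orla, Quin | the east bank: Hana, Sol]
6. Farmer goes back to the west bank alone.  [the west bank: Dara, Jules, Mina, Orla, Quin | the east bank: Hana, Sol]
7. Farmer goes to the east bank with Quin.  [the west bank: Dara, Jules, Mina, Orla | the east bank: Hana, Quin, Sol]
8. Farmer goes back to the west bank alone.  [the west bank: Dara, Jules, Mina, Orla | the east bank: Hana, Quin, Sol]
9. Farmer goes to the east bank with Mina.  [the west bank: Dara, Jules, Orla | the east bank: Hana, Mina, Quin, Sol]
10. Farmer goes back to the west bank alone.  [the west bank: Dara, Jules, Orla | the east bank: Hana, Mina, Quin, Sol]
11. Farmer goes to the east bank with Orla.  [the west bank: Dara, Jules | the east bank: Hana, Mina, Orla, Quin, Sol]
12. Farmer goes back to the west bank alone.  [the west bank: Dara, Jules | the east bank: Hana, Mina, Orla, Quin, Sol]
13. Farmer goes to the east bank with Jules.  [the west bank: Dara | the east bank: Hana, Jules, Mina, Orla, Quin, Sol]
14. Farmer goes back to the west bank alone.  [the west bank: Dara | the east bank: Hana, Jules, Mina, Orla, Quin, Sol]
15. Farmer goes to the east bank with Dara.  [the west bank: — | the east bank: Dara, Hana, Jules, Mina, Orla, Quin, Sol]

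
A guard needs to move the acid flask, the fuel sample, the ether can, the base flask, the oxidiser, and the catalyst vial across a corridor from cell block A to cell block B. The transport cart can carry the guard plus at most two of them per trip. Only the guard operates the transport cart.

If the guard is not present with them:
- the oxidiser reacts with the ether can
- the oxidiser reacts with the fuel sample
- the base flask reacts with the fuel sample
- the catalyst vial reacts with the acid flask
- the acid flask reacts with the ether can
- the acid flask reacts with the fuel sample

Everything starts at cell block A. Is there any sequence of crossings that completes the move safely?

Whatever the first load, the items left behind include a forbidden pair without the guard. No opening move is safe, so no plan exists.

No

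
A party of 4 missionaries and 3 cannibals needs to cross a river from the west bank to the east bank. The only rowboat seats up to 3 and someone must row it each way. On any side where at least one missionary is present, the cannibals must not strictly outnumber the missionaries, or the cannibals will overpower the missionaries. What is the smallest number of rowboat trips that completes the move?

5

Counting alone: each trip to the east bank takes at most 3 across and each return brings at least 1 back, so after t trips out (and t−1 returns) at most 3t − (t−1) of the 7 are across; that first reaches 7 at t = 3, so at least 5 crossings are needed.
The plan below uses exactly 5 crossings, so it is optimal:
1. 3 cannibals → the east bank.  (the west bank: 4M 0C; the east bank: 0M 3C)
2. 1 cannibal ← the west bank.  (the west bank: 4M 1C; the east bank: 0M 2C)
3. 3 missionaries → the east bank.  (the west bank: 1M 1C; the east bank: 3M 2C)
4. 1 missionary ← the west bank.  (the west bank: 2M 1C; the east bank: 2M 2C)
5. 2 missionaries and 1 cannibal → the east bank.  (the west bank: 0M 0C; the east bank: 4M 3C)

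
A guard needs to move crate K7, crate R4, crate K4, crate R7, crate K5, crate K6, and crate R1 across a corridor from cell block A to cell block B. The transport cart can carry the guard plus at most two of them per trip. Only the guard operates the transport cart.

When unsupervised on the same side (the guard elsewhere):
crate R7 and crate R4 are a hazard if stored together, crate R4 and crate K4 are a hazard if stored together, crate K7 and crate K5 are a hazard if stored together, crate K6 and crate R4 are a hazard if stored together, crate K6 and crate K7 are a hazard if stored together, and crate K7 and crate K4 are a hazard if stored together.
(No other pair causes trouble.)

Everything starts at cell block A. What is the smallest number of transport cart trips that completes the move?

Counting alone: the guard can take at most 2 across per trip to cell block B, so moving all 7 needs at least 4 loaded trips out, with a return between consecutive ones — at least 7 crossings.
The safety rule pushes this higher. Following every safe sequence of crossings, the most of the 7 that can be at cell block B as the transport cart arrives there on crossing 7 is 6 — never all 7.
So no plan with fewer than 9 crossings exists, and this one achieves 9:
1. Guard goes to cell block B with crate K7 and crate R4.
2. Guard goes back to cell block A alone.
3. Guard goes to cell block B with crate R7.
4. Guard goes back to cell block A with crate R4.
5. Guard goes to cell block B with crate K4 and crate K6.
6. Guard goes back to cell block A with crate K7.
7. Guard goes to cell block B with crate K5 and crate R1.
8. Guard goes back to cell block A alone.
9. Guard goes to cell block B with crate K7 and crate R4.

9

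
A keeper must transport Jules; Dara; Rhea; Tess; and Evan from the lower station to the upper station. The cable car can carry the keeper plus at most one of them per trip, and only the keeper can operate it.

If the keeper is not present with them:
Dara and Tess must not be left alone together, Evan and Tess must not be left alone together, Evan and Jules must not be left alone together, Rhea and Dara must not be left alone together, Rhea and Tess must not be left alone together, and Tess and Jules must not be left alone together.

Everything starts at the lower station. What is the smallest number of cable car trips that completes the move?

impossible

Whatever the first load, the items left behind include a forbidden pair without the keeper. No opening move is safe, so no plan exists.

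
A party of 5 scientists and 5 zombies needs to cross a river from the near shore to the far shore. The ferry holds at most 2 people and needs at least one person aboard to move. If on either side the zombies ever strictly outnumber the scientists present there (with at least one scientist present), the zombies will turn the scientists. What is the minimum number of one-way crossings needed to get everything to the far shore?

impossible

Following every safe sequence of crossings from the start, the most of the 10 that can be at the far shore as the ferry arrives there on crossings 1, 3, 5, 7 is 2, 3, 4, 5 respectively; the best ever achieved is 5 of 10.
From crossing 9 on, no configuration arises that was not already reachable earlier: only 13 distinct safe configurations (who is on which side, and where the ferry is) can ever be reached, none of them has everyone across, and every continuation just revisits them. They are: 0 scientists + 0 zombies across (ferry back at the start); 0 scientists + 1 zombie across (ferry there); 0 scientists + 1 zombie across (ferry back at the start); 0 scientists + 2 zombies across (ferry there); 0 scientists + 2 zombies across (ferry back at the start); 0 scientists + 3 zombies across (ferry there); 0 scientists + 3 zombies across (ferry back at the start); 0 scientists + 4 zombies across (ferry there); 0 scientists + 4 zombies across (ferry back at the start); 0 scientists + 5 zombies across (ferry there); 1 scientist + 1 zombie across (ferry there); 1 scientist + 1 zombie across (ferry back at the start); 2 scientists + 2 zombies across (ferry there). So no valid plan exists.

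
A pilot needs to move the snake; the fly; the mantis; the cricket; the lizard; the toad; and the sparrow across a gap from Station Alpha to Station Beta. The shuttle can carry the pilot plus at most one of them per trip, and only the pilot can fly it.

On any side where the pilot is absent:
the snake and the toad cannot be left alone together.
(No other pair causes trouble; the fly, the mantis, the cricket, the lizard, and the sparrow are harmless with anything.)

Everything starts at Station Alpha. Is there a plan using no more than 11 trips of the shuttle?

No

Counting alone: the pilot can take at most 1 across per trip to Station Beta, so moving all 7 needs at least 7 loaded trips out, with a return between consecutive ones — at least 13 crossings.
Since 11 < 13, 11 crossings cannot be enough. (The shortest complete plan in fact takes 13:)
1. Pilot goes to Station Beta with the snake.
2. Pilot goes back to Station Alpha alone.
3. Pilot goes to Station Beta with the fly.
4. Pilot goes back to Station Alpha alone.
5. Pilot goes to Station Beta with the mantis.
6. Pilot goes back to Station Alpha alone.
7. Pilot goes to Station Beta with the cricket.
8. Pilot goes back to Station Alpha alone.
9. Pilot goes to Station Beta with the lizard.
10. Pilot goes back to Station Alpha alone.
11. Pilot goes to Station Beta with the sparrow.
12. Pilot goes back to Station Alpha alone.
13. Pilot goes to Station Beta with the toad.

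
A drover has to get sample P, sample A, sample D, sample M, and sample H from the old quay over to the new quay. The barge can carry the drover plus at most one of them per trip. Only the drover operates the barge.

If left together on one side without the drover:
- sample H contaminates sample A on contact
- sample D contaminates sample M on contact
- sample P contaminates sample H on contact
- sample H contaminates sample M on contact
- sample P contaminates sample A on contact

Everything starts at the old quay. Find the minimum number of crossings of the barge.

impossible

Whatever the first load, the items left behind include a forbidden pair without the drover. No opening move is safe, so no plan exists.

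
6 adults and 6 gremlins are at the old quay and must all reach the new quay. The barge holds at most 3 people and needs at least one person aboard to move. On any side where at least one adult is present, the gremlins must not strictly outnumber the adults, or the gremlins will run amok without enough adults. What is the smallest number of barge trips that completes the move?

impossible

Following every safe sequence of crossings from the start, the most of the 12 that can be at the new quay as the barge arrives there on crossings 1, 3, 5 is 3, 5, 6 respectively; the best ever achieved is 6 of 12.
From crossing 7 on, no configuration arises that was not already reachable earlier: only 17 distinct safe configurations (who is on which side, and where the barge is) can ever be reached, none of them has everyone across, and every continuation just revisits them. They are: 0 adults + 0 gremlins across (barge back at the start); 0 adults + 1 gremlin across (barge there); 0 adults + 1 gremlin across (barge back at the start); 0 adults + 2 gremlins across (barge there); 0 adults + 2 gremlins across (barge back at the start); 0 adults + 3 gremlins across (barge there); 0 adults + 3 gremlins across (barge back at the start); 0 adults + 4 gremlins across (barge there); 0 adults + 4 gremlins across (barge back at the start); 0 adults + 5 gremlins across (barge there); 0 adults + 5 gremlins across (barge back at the start); 0 adults + 6 gremlins across (barge there); 1 adult + 1 gremlin across (barge there); 1 adult + 1 gremlin across (barge back at the start); 2 adults + 2 gremlins across (barge there); 2 adults + 2 gremlins across (barge back at the start); 3 adults + 3 gremlins across (barge there). So no valid plan exists.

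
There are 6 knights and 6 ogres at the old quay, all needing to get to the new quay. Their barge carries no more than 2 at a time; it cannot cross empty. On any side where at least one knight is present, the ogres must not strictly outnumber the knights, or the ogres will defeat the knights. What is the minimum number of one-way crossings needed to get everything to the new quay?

Following every safe sequence of crossings from the start, the most of the 12 that can be at the new quay as the barge arrives there on crossings 1, 3, 5, 7, 9 is 2, 3, 4, 5, 6 respectively; the best ever achieved is 6 of 12.
From crossing 11 on, no configuration arises that was not already reachable earlier: only 15 distinct safe configurations (who is on which side, and where the barge is) can ever be reached, none of them has everyone across, and every continuation just revisits them. They are: 0 knights + 0 ogres across (barge back at the start); 0 knights + 1 ogre across (barge there); 0 knights + 1 ogre across (barge back at the start); 0 knights + 2 ogres across (barge there); 0 knights + 2 ogres across (barge back at the start); 0 knights + 3 ogres across (barge there); 0 knights + 3 ogres across (barge back at the start); 0 knights + 4 ogres across (barge there); 0 knights + 4 ogres across (barge back at the start); 0 knights + 5 ogres across (barge there); 0 knights + 5 ogres across (barge back at the start); 0 knights + 6 ogres across (barge there); 1 knight + 1 ogre across (barge there); 1 knight + 1 ogre across (barge back at the start); 2 knights + 2 ogres across (barge there). So no valid plan exists.

impossible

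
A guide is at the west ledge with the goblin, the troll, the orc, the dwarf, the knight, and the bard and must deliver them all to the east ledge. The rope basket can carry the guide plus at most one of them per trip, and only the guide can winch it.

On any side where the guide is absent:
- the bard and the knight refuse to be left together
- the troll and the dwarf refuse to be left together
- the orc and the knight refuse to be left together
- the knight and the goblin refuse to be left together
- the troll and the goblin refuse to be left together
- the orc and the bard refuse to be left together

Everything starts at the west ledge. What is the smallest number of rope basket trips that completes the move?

Whatever the first load, the items left behind include a forbidden pair without the guide. No opening move is safe, so no plan exists.

impossible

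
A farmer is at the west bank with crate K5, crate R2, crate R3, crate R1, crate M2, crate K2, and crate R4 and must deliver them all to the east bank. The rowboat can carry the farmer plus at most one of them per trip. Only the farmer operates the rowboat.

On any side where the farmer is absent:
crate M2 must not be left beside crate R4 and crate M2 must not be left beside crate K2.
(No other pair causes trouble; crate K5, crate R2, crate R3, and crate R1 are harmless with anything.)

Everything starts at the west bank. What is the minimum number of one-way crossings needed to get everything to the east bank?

Counting alone: the farmer can take at most 1 across per trip to the east bank, so moving all 7 needs at least 7 loaded trips out, with a return between consecutive ones — at least 13 crossings.
The safety rule pushes this higher. Following every safe sequence of crossings, the most of the 7 that can be at the east bank as the rowboat arrives there on crossing 13 is 6 — never all 7.
So no plan with fewer than 15 crossings exists, and this one achieves 15:
1. Farmer goes to the east bank with crate M2.  [the west bank: crate K2, crate K5, crate R1, crate R2, crate R3, crate R4 | the east bank: crate M2]
2. Farmer goes back to the west bank alone.  [the west bank: crate K2, crate K5, crate R1, crate R2, crate R3, crate R4 | the east bank: crate M2]
3. Farmer goes to the east bank with crate K5.  [the west bank: crate K2, crate R1, crate R2, crate R3, crate R4 | the east bank: crate K5, crate M2]
4. Farmer goes back to the west bank alone.  [the west bank: crate K2, crate R1, crate R2, crate R3, crate R4 | the east bank: crate K5, crate M2]
5. Farmer goes to the east bank with crate R2.  [the west bank: crate K2, crate R1, crate R3, crate R4 | the east bank: crate K5, crate M2, crate R2]
6. Farmer goes back to the west bank alone.  [the west bank: crate K2, crate R1, crate R3, crate R4 | the east bank: crate K5, crate M2, crate R2]
7. Farmer goes to the east bank with crate R3.  [the west bank: crate K2, crate R1, crate R4 | the east bank: crate K5, crate M2, crate R2, crate R3]
8. Farmer goes back to the west bank alone.  [the west bank: crate K2, crate R1, crate R4 | the east bank: crate K5, crate M2, crate R2, crate R3]
9. Farmer goes to the east bank with crate R1.  [the west bank: crate K2, crate R4 | the east bank: crate K5, crate M2, crate R1, crate R2, crate R3]
10. Farmer goes back to the west bank alone.  [the west bank: crate K2, crate R4 | the east bank: crate K5, crate M2, crate R1, crate R2, crate R3]
11. Farmer goes to the east bank with crate K2.  [the west bank: crate R4 | the east bank: crate K2, crate K5, crate M2, crate R1, crate R2, crate R3]
12. Farmer goes back to the west bank with crate M2.  [the west bank: crate M2, crate R4 | the east bank: crate K2, crate K5, crate R1, crate R2, crate R3]
13. Farmer goes to the east bank with crate R4.  [the west bank: crate M2 | the east bank: crate K2, crate K5, crate R1, crate R2, crate R3, crate R4]
14. Farmer goes back to the west bank alone.  [the west bank: crate M2 | the east bank: crate K2, crate K5, crate R1, crate R2, crate R3, crate R4]
15. Farmer goes to the east bank with crate M2.  [the west bank: — | the east bank: crate K2, crate K5, crate M2, crate R1, crate R2, crate R3, crate R4]

15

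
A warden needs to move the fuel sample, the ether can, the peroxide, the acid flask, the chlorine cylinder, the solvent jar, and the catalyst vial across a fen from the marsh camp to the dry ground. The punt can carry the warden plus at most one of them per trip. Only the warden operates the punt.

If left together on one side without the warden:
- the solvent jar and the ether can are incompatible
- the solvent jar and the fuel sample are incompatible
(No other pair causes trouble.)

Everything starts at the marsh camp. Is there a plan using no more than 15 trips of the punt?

Yes

Yes — this plan uses 15 crossings (≤ 15):
1. Warden goes to the dry ground with the solvent jar.
2. Warden goes back to the marsh camp alone.
3. Warden goes to the dry ground with the fuel sample.
4. Warden goes back to the marsh camp with the solvent jar.
5. Warden goes to the dry ground with the ether can.
6. Warden goes back to the marsh camp alone.
7. Warden goes to the dry ground with the peroxide.
8. Warden goes back to the marsh camp alone.
9. Warden goes to the dry ground with the acid flask.
10. Warden goes back to the marsh camp alone.
11. Warden goes to the dry ground with the chlorine cylinder.
12. Warden goes back to the marsh camp alone.
13. Warden goes to the dry ground with the catalyst vial.
14. Warden goes back to the marsh camp alone.
15. Warden goes to the dry ground with the solvent jar.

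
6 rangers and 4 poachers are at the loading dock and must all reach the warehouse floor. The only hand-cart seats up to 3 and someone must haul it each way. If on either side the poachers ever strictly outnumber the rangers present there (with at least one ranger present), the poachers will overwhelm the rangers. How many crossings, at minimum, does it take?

9

Counting alone: each trip to the warehouse floor takes at most 3 across and each return brings at least 1 back, so after t trips out (and t−1 returns) at most 3t − (t−1) of the 10 are across; that first reaches 10 at t = 5, so at least 9 crossings are needed.
The plan below uses exactly 9 crossings, so it is optimal:
1. 2 poachers → the warehouse floor.  (the loading dock: 6R 2P; the warehouse floor: 0R 2P)
2. 1 poacher ← the loading dock.  (the loading dock: 6R 3P; the warehouse floor: 0R 1P)
3. 3 poachers → the warehouse floor.  (the loading dock: 6R 0P; the warehouse floor: 0R 4P)
4. 1 poacher ← the loading dock.  (the loading dock: 6R 1P; the warehouse floor: 0R 3P)
5. 3 rangers → the warehouse floor.  (the loading dock: 3R 1P; the warehouse floor: 3R 3P)
6. 1 poacher ← the loading dock.  (the loading dock: 3R 2P; the warehouse floor: 3R 2P)
7. 1 ranger and 2 poachers → the warehouse floor.  (the loading dock: 2R 0P; the warehouse floor: 4R 4P)
8. 1 poacher ← the loading dock.  (the loading dock: 2R 1P; the warehouse floor: 4R 3P)
9. 2 rangers and 1 poacher → the warehouse floor.  (the loading dock: 0R 0P; the warehouse floor: 6R 4P)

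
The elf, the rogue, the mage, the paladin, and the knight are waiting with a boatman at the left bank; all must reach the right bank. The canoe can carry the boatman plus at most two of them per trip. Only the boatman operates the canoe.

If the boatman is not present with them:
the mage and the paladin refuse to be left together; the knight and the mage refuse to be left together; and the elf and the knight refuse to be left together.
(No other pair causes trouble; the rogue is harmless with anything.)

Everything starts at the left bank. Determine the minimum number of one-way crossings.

Counting alone: the boatman can take at most 2 across per trip to the right bank, so moving all 5 needs at least 3 loaded trips out, with a return between consecutive ones — at least 5 crossings.
The plan below uses exactly 5 crossings, so it is optimal:
1. Boatman goes to the right bank with the elf and the mage.
2. Boatman goes back to the left bank alone.
3. Boatman goes to the right bank with the rogue.
4. Boatman goes back to the left bank alone.
5. Boatman goes to the right bank with the knight and the paladin.

5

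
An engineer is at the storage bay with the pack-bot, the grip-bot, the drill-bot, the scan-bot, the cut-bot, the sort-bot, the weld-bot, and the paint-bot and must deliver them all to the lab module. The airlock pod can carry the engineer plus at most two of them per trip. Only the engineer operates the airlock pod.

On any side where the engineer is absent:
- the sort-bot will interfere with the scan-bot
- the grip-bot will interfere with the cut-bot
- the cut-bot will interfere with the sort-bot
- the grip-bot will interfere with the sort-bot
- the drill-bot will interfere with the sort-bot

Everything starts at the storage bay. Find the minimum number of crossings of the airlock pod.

Counting alone: the engineer can take at most 2 across per trip to the lab module, so moving all 8 needs at least 4 loaded trips out, with a return between consecutive ones — at least 7 crossings.
The safety rule pushes this higher. Following every safe sequence of crossings, the most of the 8 that can be at the lab module as the airlock pod arrives there on crossings 7, 9, 11 is 5, 6, 7 respectively — never all 8.
So no plan with fewer than 13 crossings exists, and this one achieves 13:
1. Engineer goes to the lab module with the grip-bot and the sort-bot.  [the storage bay: the cut-bot, the drill-bot, the pack-bot, the paint-bot, the scan-bot, the weld-bot | the lab module: the grip-bot, the sort-bot]
2. Engineer goes back to the storage bay with the grip-bot.  [the storage bay: the cut-bot, the drill-bot, the grip-bot, the pack-bot, the paint-bot, the scan-bot, the weld-bot | the lab module: the sort-bot]
3. Engineer goes to the lab module with the grip-bot and the pack-bot.  [the storage bay: the cut-bot, the drill-bot, the paint-bot, the scan-bot, the weld-bot | the lab module: the grip-bot, the pack-bot, the sort-bot]
4. Engineer goes back to the storage bay with the grip-bot.  [the storage bay: the cut-bot, the drill-bot, the grip-bot, the paint-bot, the scan-bot, the weld-bot | the lab module: the pack-bot, the sort-bot]
5. Engineer goes to the lab module with the drill-bot and the grip-bot.  [the storage bay: the cut-bot, the paint-bot, the scan-bot, the weld-bot | the lab module: the drill-bot, the grip-bot, the pack-bot, the sort-bot]
6. Engineer goes back to the storage bay with the sort-bot.  [the storage bay: the cut-bot, the paint-bot, the scan-bot, the sort-bot, the weld-bot | the lab module: the drill-bot, the grip-bot, the pack-bot]
7. Engineer goes to the lab module with the cut-bot and the scan-bot.  [the storage bay: the paint-bot, the sort-bot, the weld-bot | the lab module: the cut-bot, the drill-bot, the grip-bot, the pack-bot, the scan-bot]
8. Engineer goes back to the storage bay with the grip-bot.  [the storage bay: the grip-bot, the paint-bot, the sort-bot, the weld-bot | the lab module: the cut-bot, the drill-bot, the pack-bot, the scan-bot]
9. Engineer goes to the lab module with the grip-bot and the weld-bot.  [the storage bay: the paint-bot, the sort-bot | the lab module: the cut-bot, the drill-bot, the grip-bot, the pack-bot, the scan-bot, the weld-bot]
10. Engineer goes back to the storage bay with the grip-bot.  [the storage bay: the grip-bot, the paint-bot, the sort-bot | the lab module: the cut-bot, the drill-bot, the pack-bot, the scan-bot, the weld-bot]
11. Engineer goes to the lab module with the grip-bot and the paint-bot.  [the storage bay: the sort-bot | the lab module: the cut-bot, the drill-bot, the grip-bot, the pack-bot, the paint-bot, the scan-bot, the weld-bot]
12. Engineer goes back to the storage bay with the grip-bot.  [the storage bay: the grip-bot, the sort-bot | the lab module: the cut-bot, the drill-bot, the pack-bot, the paint-bot, the scan-bot, the weld-bot]
13. Engineer goes to the lab module with the grip-bot and the sort-bot.  [the storage bay: — | the lab module: the cut-bot, the drill-bot, the grip-bot, the pack-bot, the paint-bot, the scan-bot, the sort-bot, the weld-bot]

13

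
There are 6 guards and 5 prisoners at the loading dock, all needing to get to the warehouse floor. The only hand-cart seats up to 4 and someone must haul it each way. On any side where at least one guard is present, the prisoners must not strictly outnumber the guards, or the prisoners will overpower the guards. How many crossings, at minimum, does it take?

Counting alone: each trip to the warehouse floor takes at most 4 across and each return brings at least 1 back, so after t trips out (and t−1 returns) at most 4t − (t−1) of the 11 are across; that first reaches 11 at t = 4, so at least 7 crossings are needed.
The plan below uses exactly 7 crossings, so it is optimal:
1. 2 prisoners → the warehouse floor.  (the loading dock: 6G 3P; the warehouse floor: 0G 2P)
2. 1 prisoner ← the loading dock.  (the loading dock: 6G 4P; the warehouse floor: 0G 1P)
3. 4 prisoners → the warehouse floor.  (the loading dock: 6G 0P; the warehouse floor: 0G 5P)
4. 1 prisoner ← the loading dock.  (the loading dock: 6G 1P; the warehouse floor: 0G 4P)
5. 4 guards → the warehouse floor.  (the loading dock: 2G 1P; the warehouse floor: 4G 4P)
6. 1 prisoner ← the loading dock.  (the loading dock: 2G 2P; the warehouse floor: 4G 3P)
7. 2 guards and 2 prisoners → the warehouse floor.  (the loading dock: 0G 0P; the warehouse floor: 6G 5P)

7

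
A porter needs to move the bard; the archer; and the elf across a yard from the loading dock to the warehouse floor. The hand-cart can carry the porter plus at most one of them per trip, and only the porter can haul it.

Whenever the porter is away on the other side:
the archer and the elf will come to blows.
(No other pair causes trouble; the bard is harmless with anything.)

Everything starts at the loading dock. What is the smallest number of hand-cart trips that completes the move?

5

Counting alone: the porter can take at most 1 across per trip to the warehouse floor, so moving all 3 needs at least 3 loaded trips out, with a return between consecutive ones — at least 5 crossings.
The plan below uses exactly 5 crossings, so it is optimal:
1. Porter goes to the warehouse floor with the archer.  [the loading dock: the bard, the elf | the warehouse floor: the archer]
2. Porter goes back to the loading dock alone.  [the loading dock: the bard, the elf | the warehouse floor: the archer]
3. Porter goes to the warehouse floor with the bard.  [the loading dock: the elf | the warehouse floor: the archer, the bard]
4. Porter goes back to the loading dock alone.  [the loading dock: the elf | the warehouse floor: the archer, the bard]
5. Porter goes to the warehouse floor with the elf.  [the loading dock: — | the warehouse floor: the archer, the bard, the elf]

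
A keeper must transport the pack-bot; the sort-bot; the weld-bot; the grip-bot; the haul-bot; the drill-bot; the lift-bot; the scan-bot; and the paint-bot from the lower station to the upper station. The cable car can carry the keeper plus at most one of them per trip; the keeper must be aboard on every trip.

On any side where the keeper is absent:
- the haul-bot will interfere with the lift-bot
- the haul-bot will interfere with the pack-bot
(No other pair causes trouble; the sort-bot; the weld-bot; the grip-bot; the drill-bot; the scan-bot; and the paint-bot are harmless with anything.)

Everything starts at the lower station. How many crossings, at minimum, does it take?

Counting alone: the keeper can take at most 1 across per trip to the upper station, so moving all 9 needs at least 9 loaded trips out, with a return between consecutive ones — at least 17 crossings.
The safety rule pushes this higher. Following every safe sequence of crossings, the most of the 9 that can be at the upper station as the cable car arrives there on crossing 17 is 8 — never all 9.
So no plan with fewer than 19 crossings exists, and this one achieves 19:
1. Keeper goes to the upper station with the haul-bot.  [the lower station: the drill-bot, the grip-bot, the lift-bot, the pack-bot, the paint-bot, the scan-bot, the sort-bot, the weld-bot | the upper station: the haul-bot]
2. Keeper goes back to the lower station alone.  [the lower station: the drill-bot, the grip-bot, the lift-bot, the pack-bot, the paint-bot, the scan-bot, the sort-bot, the weld-bot | the upper station: the haul-bot]
3. Keeper goes to the upper station with the pack-bot.  [the lower station: the drill-bot, the grip-bot, the lift-bot, the paint-bot, the scan-bot, the sort-bot, the weld-bot | the upper station: the haul-bot, the pack-bot]
4. Keeper goes back to the lower station with the haul-bot.  [the lower station: the drill-bot, the grip-bot, the haul-bot, the lift-bot, the paint-bot, the scan-bot, the sort-bot, the weld-bot | the upper station: the pack-bot]
5. Keeper goes to the upper station with the lift-bot.  [the lower station: the drill-bot, the grip-bot, the haul-bot, the paint-bot, the scan-bot, the sort-bot, the weld-bot | the upper station: the lift-bot, the pack-bot]
6. Keeper goes back to the lower station alone.  [the lower station: the drill-bot, the grip-bot, the haul-bot, the paint-bot, the scan-bot, the sort-bot, the weld-bot | the upper station: the lift-bot, the pack-bot]
7. Keeper goes to the upper station with the sort-bot.  [the lower station: the drill-bot, the grip-bot, the haul-bot, the paint-bot, the scan-bot, the weld-bot | the upper station: the lift-bot, the pack-bot, the sort-bot]
8. Keeper goes back to the lower station alone.  [the lower station: the drill-bot, the grip-bot, the haul-bot, the paint-bot, the scan-bot, the weld-bot | the upper station: the lift-bot, the pack-bot, the sort-bot]
9. Keeper goes to the upper station with the weld-bot.  [the lower station: the drill-bot, the grip-bot, the haul-bot, the paint-bot, the scan-bot | the upper station: the lift-bot, the pack-bot, the sort-bot, the weld-bot]
10. Keeper goes back to the lower station alone.  [the lower station: the drill-bot, the grip-bot, the haul-bot, the paint-bot, the scan-bot | the upper station: the lift-bot, the pack-bot, the sort-bot, the weld-bot]
11. Keeper goes to the upper station with the grip-bot.  [the lower station: the drill-bot, the haul-bot, the paint-bot, the scan-bot | the upper station: the grip-bot, the lift-bot, the pack-bot, the sort-bot, the weld-bot]
12. Keeper goes back to the lower station alone.  [the lower station: the drill-bot, the haul-bot, the paint-bot, the scan-bot | the upper station: the grip-bot, the lift-bot, the pack-bot, the sort-bot, the weld-bot]
13. Keeper goes to the upper station with the drill-bot.  [the lower station: the haul-bot, the paint-bot, the scan-bot | the upper station: the drill-bot, the grip-bot, the lift-bot, the pack-bot, the sort-bot, the weld-bot]
14. Keeper goes back to the lower station alone.  [the lower station: the haul-bot, the paint-bot, the scan-bot | the upper station: the drill-bot, the grip-bot, the lift-bot, the pack-bot, the sort-bot, the weld-bot]
15. Keeper goes to the upper station with the scan-bot.  [the lower station: the haul-bot, the paint-bot | the upper station: the drill-bot, the grip-bot, the lift-bot, the pack-bot, the scan-bot, the sort-bot, the weld-bot]
16. Keeper goes back to the lower station alone.  [the lower station: the haul-bot, the paint-bot | the upper station: the drill-bot, the grip-bot, the lift-bot, the pack-bot, the scan-bot, the sort-bot, the weld-bot]
17. Keeper goes to the upper station with the paint-bot.  [the lower station: the haul-bot | the upper station: the drill-bot, the grip-bot, the lift-bot, the pack-bot, the paint-bot, the scan-bot, the sort-bot, the weld-bot]
18. Keeper goes back to the lower station alone.  [the lower station: the haul-bot | the upper station: the drill-bot, the grip-bot, the lift-bot, the pack-bot, the paint-bot, the scan-bot, the sort-bot, the weld-bot]
19. Keeper goes to the upper station with the haul-bot.  [the lower station: — | the upper station: the drill-bot, the grip-bot, the haul-bot, the lift-bot, the pack-bot, the paint-bot, the scan-bot, the sort-bot, the weld-bot]

19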